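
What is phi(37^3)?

φ(50653) = 50653 · (1 − 1/37)
       = 50653 · 36/37 = 49284.

49284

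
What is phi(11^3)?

φ(1331) = 1331 · (1 − 1/11)
       = 1331 · 10/11 = 1210.

1210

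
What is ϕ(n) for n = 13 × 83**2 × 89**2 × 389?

248186180352

φ(13) = 13 − 1 = 12.
φ(83^2) = 83^1·(83−1) = 83·82 = 6806.
φ(89^2) = 89^1·(89−1) = 89·88 = 7832.
φ(389) = 389 − 1 = 388.
Since φ is multiplicative, φ(275949207833) = 12 · 6806 · 7832 · 388 = 248186180352.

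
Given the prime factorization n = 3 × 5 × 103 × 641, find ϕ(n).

522240

φ(3) = 3 − 1 = 2.
φ(5) = 5 − 1 = 4.
φ(103) = 103 − 1 = 102.
φ(641) = 641 − 1 = 640.
Since φ is multiplicative, φ(990345) = 2 · 4 · 102 · 640 = 522240.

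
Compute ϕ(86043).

Prime factorization: 86043 = 3 · 23 · 29 · 43.
φ(86043) = 86043 · (1 − 1/3) · (1 − 1/23) · (1 − 1/29) · (1 − 1/43)
       = 86043 · 51744/86043 = 51744.

51744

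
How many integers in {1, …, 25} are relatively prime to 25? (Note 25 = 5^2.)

φ(5^2) = 5^2 − 5^1 = 25 − 5 = 20.

20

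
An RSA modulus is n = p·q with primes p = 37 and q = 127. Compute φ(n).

4536

φ(4699) = 4699 · (1 − 1/37) · (1 − 1/127)
       = 4699 · 4536/4699 = 4536.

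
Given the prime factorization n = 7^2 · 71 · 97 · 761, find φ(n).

φ(256809343) = 256809343 · (1 − 1/7) · (1 − 1/71) · (1 − 1/97) · (1 − 1/761)
       = 256809343 · 30643200/36687049 = 214502400.

214502400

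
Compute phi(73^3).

383688

φ(73^3) = 73^2·(73−1) = 5329·72 = 383688.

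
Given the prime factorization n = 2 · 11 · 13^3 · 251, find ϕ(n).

φ(2) = 2 − 1 = 1.
φ(11) = 11 − 1 = 10.
φ(13^3) = 13^2·(13−1) = 169·12 = 2028.
φ(251) = 251 − 1 = 250.
Multiply: 1 · 10 · 2028 · 250 = 5070000.

5070000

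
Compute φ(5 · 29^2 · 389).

1260224

φ(5) = 5 − 1 = 4.
φ(29^2) = 29^1·(29−1) = 29·28 = 812.
φ(389) = 389 − 1 = 388.
Since φ is multiplicative, φ(1635745) = 4 · 812 · 388 = 1260224.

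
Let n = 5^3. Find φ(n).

φ(5^3) = 5^3 − 5^2 = 125 − 25 = 100.

100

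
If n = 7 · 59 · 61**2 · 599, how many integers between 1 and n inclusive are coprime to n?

φ(920527027) = 920527027 · (1 − 1/7) · (1 − 1/59) · (1 − 1/61) · (1 − 1/599)
       = 920527027 · 12486240/15090607 = 761660640.

761660640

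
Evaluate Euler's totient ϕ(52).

52 = 2^2 · 13.
φ(52) = 52 · (1 − 1/2) · (1 − 1/13)
       = 52 · 12/26 = 24.

24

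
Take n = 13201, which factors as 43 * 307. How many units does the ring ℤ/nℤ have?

12852

φ(43) = 43 − 1 = 42.
φ(307) = 307 − 1 = 306.
Multiply: 42 · 306 = 12852.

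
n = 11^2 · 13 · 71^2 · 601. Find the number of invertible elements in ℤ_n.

φ(4765625293) = 4765625293 · (1 − 1/11) · (1 − 1/13) · (1 − 1/71) · (1 − 1/601)
       = 4765625293 · 5040000/6101953 = 3936240000.

3936240000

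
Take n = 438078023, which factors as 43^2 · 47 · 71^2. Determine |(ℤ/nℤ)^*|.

φ(438078023) = 438078023 · (1 − 1/43) · (1 − 1/47) · (1 − 1/71)
       = 438078023 · 135240/143491 = 412887720.

412887720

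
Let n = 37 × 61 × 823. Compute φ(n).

φ(1857511) = 1857511 · (1 − 1/37) · (1 − 1/61) · (1 − 1/823)
       = 1857511 · 1775520/1857511 = 1775520.

1775520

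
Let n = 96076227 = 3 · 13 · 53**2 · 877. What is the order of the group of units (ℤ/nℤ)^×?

57942144

φ(96076227) = 96076227 · (1 − 1/3) · (1 − 1/13) · (1 − 1/53) · (1 − 1/877)
       = 96076227 · 1093248/1812759 = 57942144.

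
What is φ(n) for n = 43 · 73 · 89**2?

23683968

φ(43) = 43 − 1 = 42.
φ(73) = 73 − 1 = 72.
φ(89^2) = 89^2 − 89^1 = 7921 − 89 = 7832.
Multiply: 42 · 72 · 7832 = 23683968.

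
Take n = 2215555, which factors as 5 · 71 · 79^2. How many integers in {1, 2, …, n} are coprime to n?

φ(5) = 5 − 1 = 4.
φ(71) = 71 − 1 = 70.
φ(79^2) = 79^1·(79−1) = 79·78 = 6162.
φ(2215555) = 4 × 70 × 6162 = 1725360.

1725360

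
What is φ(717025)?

Factor 717025: 717025 = 5^2 × 23 × 29 × 43.
φ(717025) = 717025 · (1 − 1/5) · (1 − 1/23) · (1 − 1/29) · (1 − 1/43)
       = 717025 · 103488/143405 = 517440.

517440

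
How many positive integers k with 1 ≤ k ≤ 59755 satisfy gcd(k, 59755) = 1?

Prime factorization: 59755 = 5 · 17 · 19 · 37.
φ(59755) = 59755 · (1 − 1/5) · (1 − 1/17) · (1 − 1/19) · (1 − 1/37)
       = 59755 · 41472/59755 = 41472.

41472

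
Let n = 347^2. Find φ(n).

φ(120409) = 120409 · (1 − 1/347)
       = 120409 · 346/347 = 120062.

120062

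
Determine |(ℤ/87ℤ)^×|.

First factor: 87 = 3 × 29.
φ(87) = 87 · (1 − 1/3) · (1 − 1/29)
       = 87 · 56/87 = 56.

56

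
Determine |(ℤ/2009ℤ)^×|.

1680

Factor 2009: 2009 = 7^2 · 41.
φ(7^2) = 7^1·(7−1) = 7·6 = 42.
φ(41) = 41 − 1 = 40.
Multiply: 42 · 40 = 1680.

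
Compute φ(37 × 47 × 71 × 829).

φ(37) = 37 − 1 = 36.
φ(47) = 47 − 1 = 46.
φ(71) = 71 − 1 = 70.
φ(829) = 829 − 1 = 828.
Multiply: 36 · 46 · 70 · 828 = 95981760.

95981760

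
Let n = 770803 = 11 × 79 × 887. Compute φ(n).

φ(770803) = 770803 · (1 − 1/11) · (1 − 1/79) · (1 − 1/887)
       = 770803 · 691080/770803 = 691080.

691080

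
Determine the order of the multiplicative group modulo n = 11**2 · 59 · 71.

446600

φ(506869) = 506869 · (1 − 1/11) · (1 − 1/59) · (1 − 1/71)
       = 506869 · 40600/46079 = 446600.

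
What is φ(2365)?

1680

2365 = 5 × 11 × 43.
φ(2365) = 2365 · (1 − 1/5) · (1 − 1/11) · (1 − 1/43)
       = 2365 · 1680/2365 = 1680.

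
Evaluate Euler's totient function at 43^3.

φ(79507) = 79507 · (1 − 1/43)
       = 79507 · 42/43 = 77658.

77658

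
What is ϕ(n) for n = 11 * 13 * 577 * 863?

φ(11) = 11 − 1 = 10.
φ(13) = 13 − 1 = 12.
φ(577) = 577 − 1 = 576.
φ(863) = 863 − 1 = 862.
Multiply: 10 · 12 · 576 · 862 = 59581440.

59581440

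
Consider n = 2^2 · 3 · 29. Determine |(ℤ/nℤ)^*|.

112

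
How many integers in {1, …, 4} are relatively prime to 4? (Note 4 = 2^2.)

2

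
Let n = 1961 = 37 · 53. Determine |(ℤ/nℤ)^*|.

1872

φ(1961) = 1961 · (1 − 1/37) · (1 − 1/53)
       = 1961 · 1872/1961 = 1872.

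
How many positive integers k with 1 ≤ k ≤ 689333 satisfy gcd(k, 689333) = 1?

689333 = 17 · 23 · 41 · 43.
φ(17) = 17 − 1 = 16.
φ(23) = 23 − 1 = 22.
φ(41) = 41 − 1 = 40.
φ(43) = 43 − 1 = 42.
Multiply: 16 · 22 · 40 · 42 = 591360.

591360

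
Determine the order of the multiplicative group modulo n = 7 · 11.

60

φ(7) = 7 − 1 = 6.
φ(11) = 11 − 1 = 10.
φ(77) = 6 × 10 = 60.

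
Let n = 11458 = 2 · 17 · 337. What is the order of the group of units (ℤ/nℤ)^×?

5376

φ(2) = 2 − 1 = 1.
φ(17) = 17 − 1 = 16.
φ(337) = 337 − 1 = 336.
Multiply: 1 · 16 · 336 = 5376.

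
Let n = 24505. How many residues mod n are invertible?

Factor 24505: 24505 = 5 * 13**2 * 29.
φ(5) = 5 − 1 = 4.
φ(13^2) = 13^2 − 13^1 = 169 − 13 = 156.
φ(29) = 29 − 1 = 28.
φ(24505) = 4 × 156 × 28 = 17472.

17472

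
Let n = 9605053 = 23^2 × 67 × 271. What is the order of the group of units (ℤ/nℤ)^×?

9016920

φ(23^2) = 23^1·(23−1) = 23·22 = 506.
φ(67) = 67 − 1 = 66.
φ(271) = 271 − 1 = 270.
Since φ is multiplicative, φ(9605053) = 506 · 66 · 270 = 9016920.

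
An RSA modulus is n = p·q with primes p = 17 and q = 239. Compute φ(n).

3808

φ(pq) = (p−1)(q−1) = 16 · 238 = 3808.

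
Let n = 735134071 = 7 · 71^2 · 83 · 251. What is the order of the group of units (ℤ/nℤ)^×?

φ(7) = 7 − 1 = 6.
φ(71^2) = 71^2 − 71^1 = 5041 − 71 = 4970.
φ(83) = 83 − 1 = 82.
φ(251) = 251 − 1 = 250.
Multiply: 6 · 4970 · 82 · 250 = 611310000.

611310000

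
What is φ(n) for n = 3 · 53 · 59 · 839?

5054816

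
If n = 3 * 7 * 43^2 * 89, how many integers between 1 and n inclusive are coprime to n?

1907136

φ(3) = 3 − 1 = 2.
φ(7) = 7 − 1 = 6.
φ(43^2) = 43^1·(43−1) = 43·42 = 1806.
φ(89) = 89 − 1 = 88.
Multiply: 2 · 6 · 1806 · 88 = 1907136.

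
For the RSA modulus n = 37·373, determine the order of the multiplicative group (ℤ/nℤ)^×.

13392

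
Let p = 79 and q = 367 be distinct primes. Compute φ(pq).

φ(79) = 79 − 1 = 78.
φ(367) = 367 − 1 = 366.
Since φ is multiplicative, φ(28993) = 78 · 366 = 28548.

28548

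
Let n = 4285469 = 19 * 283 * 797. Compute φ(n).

4040496

φ(4285469) = 4285469 · (1 − 1/19) · (1 − 1/283) · (1 − 1/797)
       = 4285469 · 4040496/4285469 = 4040496.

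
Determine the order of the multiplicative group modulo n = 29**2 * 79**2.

5003544

φ(29^2) = 29^1·(29−1) = 29·28 = 812.
φ(79^2) = 79^1·(79−1) = 79·78 = 6162.
Multiply: 812 · 6162 = 5003544.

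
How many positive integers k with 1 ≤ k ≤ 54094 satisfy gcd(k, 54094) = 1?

24192

Prime factorization: 54094 = 2 * 17 * 37 * 43.
φ(54094) = 54094 · (1 − 1/2) · (1 − 1/17) · (1 − 1/37) · (1 − 1/43)
       = 54094 · 24192/54094 = 24192.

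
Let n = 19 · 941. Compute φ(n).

16920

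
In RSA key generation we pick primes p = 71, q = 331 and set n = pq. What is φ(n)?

23100

φ(71) = 71 − 1 = 70.
φ(331) = 331 − 1 = 330.
φ(23501) = 70 × 330 = 23100.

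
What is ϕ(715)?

480

715 = 5 · 11 · 13.
φ(715) = 715 · (1 − 1/5) · (1 − 1/11) · (1 − 1/13)
       = 715 · 480/715 = 480.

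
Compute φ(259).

216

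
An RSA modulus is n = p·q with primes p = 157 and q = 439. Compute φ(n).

For distinct primes, φ(pq) = (p−1)(q−1) = 156 × 438 = 68328.

68328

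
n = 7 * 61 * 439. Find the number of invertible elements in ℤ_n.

157680

φ(187453) = 187453 · (1 − 1/7) · (1 − 1/61) · (1 − 1/439)
       = 187453 · 157680/187453 = 157680.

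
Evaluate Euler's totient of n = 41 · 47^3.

φ(4256743) = 4256743 · (1 − 1/41) · (1 − 1/47)
       = 4256743 · 1840/1927 = 4064560.

4064560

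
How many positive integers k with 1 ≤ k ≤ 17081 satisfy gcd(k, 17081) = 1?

15120

Factor 17081: 17081 = 19 · 29 · 31.
φ(17081) = 17081 · (1 − 1/19) · (1 − 1/29) · (1 − 1/31)
       = 17081 · 15120/17081 = 15120.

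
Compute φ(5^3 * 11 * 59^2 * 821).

φ(3929613875) = 3929613875 · (1 − 1/5) · (1 − 1/11) · (1 − 1/59) · (1 − 1/821)
       = 3929613875 · 1902400/2664145 = 2806040000.

2806040000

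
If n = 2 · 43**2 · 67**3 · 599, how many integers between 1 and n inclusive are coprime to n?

φ(666220722826) = 666220722826 · (1 − 1/2) · (1 − 1/43) · (1 − 1/67) · (1 − 1/599)
       = 666220722826 · 1657656/3451438 = 319972364712.

319972364712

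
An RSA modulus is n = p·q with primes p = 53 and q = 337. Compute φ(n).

φ(n) = (p − 1)(q − 1) = (53−1)(337−1) = 52·336 = 17472.

17472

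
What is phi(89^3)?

φ(704969) = 704969 · (1 − 1/89)
       = 704969 · 88/89 = 697048.

697048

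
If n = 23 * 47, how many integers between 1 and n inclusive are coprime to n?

φ(23) = 23 − 1 = 22.
φ(47) = 47 − 1 = 46.
φ(1081) = 22 × 46 = 1012.

1012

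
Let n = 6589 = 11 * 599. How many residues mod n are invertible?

φ(11) = 11 − 1 = 10.
φ(599) = 599 − 1 = 598.
Multiply: 10 · 598 = 5980.

5980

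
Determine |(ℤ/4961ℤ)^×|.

First factor: 4961 = 11^2 · 41.
φ(4961) = 4961 · (1 − 1/11) · (1 − 1/41)
       = 4961 · 400/451 = 4400.

4400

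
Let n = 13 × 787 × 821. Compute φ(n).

7734240

φ(8399651) = 8399651 · (1 − 1/13) · (1 − 1/787) · (1 − 1/821)
       = 8399651 · 7734240/8399651 = 7734240.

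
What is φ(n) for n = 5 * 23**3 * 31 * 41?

φ(77321285) = 77321285 · (1 − 1/5) · (1 − 1/23) · (1 − 1/31) · (1 − 1/41)
       = 77321285 · 105600/146165 = 55862400.

55862400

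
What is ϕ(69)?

Factor 69: 69 = 3 × 23.
φ(69) = 69 · (1 − 1/3) · (1 − 1/23)
       = 69 · 44/69 = 44.

44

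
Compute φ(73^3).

383688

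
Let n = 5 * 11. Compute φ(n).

40

φ(5) = 5 − 1 = 4.
φ(11) = 11 − 1 = 10.
Multiply: 4 · 10 = 40.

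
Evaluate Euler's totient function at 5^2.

20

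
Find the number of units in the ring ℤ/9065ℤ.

6048

Prime factorization: 9065 = 5 · 7^2 · 37.
φ(9065) = 9065 · (1 − 1/5) · (1 − 1/7) · (1 − 1/37)
       = 9065 · 864/1295 = 6048.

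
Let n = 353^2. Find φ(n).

124256

φ(124609) = 124609 · (1 − 1/353)
       = 124609 · 352/353 = 124256.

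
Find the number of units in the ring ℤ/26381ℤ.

First factor: 26381 = 23 × 31 × 37.
φ(23) = 23 − 1 = 22.
φ(31) = 31 − 1 = 30.
φ(37) = 37 − 1 = 36.
φ(26381) = 22 × 30 × 36 = 23760.

23760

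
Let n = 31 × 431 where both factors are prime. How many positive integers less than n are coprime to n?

12900

φ(pq) = (p−1)(q−1) = 30 · 430 = 12900.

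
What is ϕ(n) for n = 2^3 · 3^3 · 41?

2880

φ(8856) = 8856 · (1 − 1/2) · (1 − 1/3) · (1 − 1/41)
       = 8856 · 80/246 = 2880.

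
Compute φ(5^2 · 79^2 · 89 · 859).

9305112960

φ(11928267275) = 11928267275 · (1 − 1/5) · (1 − 1/79) · (1 − 1/89) · (1 − 1/859)
       = 11928267275 · 23557248/30198145 = 9305112960.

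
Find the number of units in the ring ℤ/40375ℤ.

28800

Factor 40375: 40375 = 5^3 * 17 * 19.
φ(40375) = 40375 · (1 − 1/5) · (1 − 1/17) · (1 − 1/19)
       = 40375 · 1152/1615 = 28800.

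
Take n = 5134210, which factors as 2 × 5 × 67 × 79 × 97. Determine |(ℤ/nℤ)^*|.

1976832

φ(2) = 2 − 1 = 1.
φ(5) = 5 − 1 = 4.
φ(67) = 67 − 1 = 66.
φ(79) = 79 − 1 = 78.
φ(97) = 97 − 1 = 96.
Multiply: 1 · 4 · 66 · 78 · 96 = 1976832.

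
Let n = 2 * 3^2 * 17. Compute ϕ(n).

96

φ(2) = 2 − 1 = 1.
φ(3^2) = 3^1·(3−1) = 3·2 = 6.
φ(17) = 17 − 1 = 16.
Since φ is multiplicative, φ(306) = 1 · 6 · 16 = 96.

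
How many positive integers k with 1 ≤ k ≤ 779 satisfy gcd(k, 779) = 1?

720

Prime factorization: 779 = 19 · 41.
φ(19) = 19 − 1 = 18.
φ(41) = 41 − 1 = 40.
φ(779) = 18 × 40 = 720.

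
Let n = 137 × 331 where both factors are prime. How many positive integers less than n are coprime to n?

For distinct primes, φ(pq) = (p−1)(q−1) = 136 × 330 = 44880.

44880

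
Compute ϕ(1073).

Prime factorization: 1073 = 29 · 37.
φ(29) = 29 − 1 = 28.
φ(37) = 37 − 1 = 36.
Multiply: 28 · 36 = 1008.

1008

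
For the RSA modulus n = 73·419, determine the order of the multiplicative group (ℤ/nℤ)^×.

30096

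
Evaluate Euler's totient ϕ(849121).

635040

Prime factorization: 849121 = 7^2 * 13 * 31 * 43.
φ(849121) = 849121 · (1 − 1/7) · (1 − 1/13) · (1 − 1/31) · (1 − 1/43)
       = 849121 · 90720/121303 = 635040.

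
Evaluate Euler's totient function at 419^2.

175142

φ(175561) = 175561 · (1 − 1/419)
       = 175561 · 418/419 = 175142.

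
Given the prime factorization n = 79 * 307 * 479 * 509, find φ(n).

5795723232

φ(5913148183) = 5913148183 · (1 − 1/79) · (1 − 1/307) · (1 − 1/479) · (1 − 1/509)
       = 5913148183 · 5795723232/5913148183 = 5795723232.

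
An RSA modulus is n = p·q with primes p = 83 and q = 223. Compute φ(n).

φ(83) = 83 − 1 = 82.
φ(223) = 223 − 1 = 222.
Since φ is multiplicative, φ(18509) = 82 · 222 = 18204.

18204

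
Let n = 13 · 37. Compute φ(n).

φ(13) = 13 − 1 = 12.
φ(37) = 37 − 1 = 36.
Since φ is multiplicative, φ(481) = 12 · 36 = 432.

432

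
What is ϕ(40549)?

36960

Prime factorization: 40549 = 23 × 41 × 43.
φ(23) = 23 − 1 = 22.
φ(41) = 41 − 1 = 40.
φ(43) = 43 − 1 = 42.
Multiply: 22 · 40 · 42 = 36960.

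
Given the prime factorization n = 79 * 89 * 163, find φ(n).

1111968

φ(79) = 79 − 1 = 78.
φ(89) = 89 − 1 = 88.
φ(163) = 163 − 1 = 162.
Since φ is multiplicative, φ(1146053) = 78 · 88 · 162 = 1111968.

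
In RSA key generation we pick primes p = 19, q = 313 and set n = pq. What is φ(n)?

φ(19) = 19 − 1 = 18.
φ(313) = 313 − 1 = 312.
φ(5947) = 18 × 312 = 5616.

5616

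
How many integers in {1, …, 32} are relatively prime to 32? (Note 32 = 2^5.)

16

φ(32) = 32 · (1 − 1/2)
       = 32 · 1/2 = 16.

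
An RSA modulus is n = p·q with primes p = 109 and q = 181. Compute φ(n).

φ(n) = (p − 1)(q − 1) = (109−1)(181−1) = 108·180 = 19440.

19440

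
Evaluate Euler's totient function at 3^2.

6

φ(3^2) = 3^1·(3−1) = 3·2 = 6.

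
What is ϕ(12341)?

10080

Prime factorization: 12341 = 7 · 41 · 43.
φ(7) = 7 − 1 = 6.
φ(41) = 41 − 1 = 40.
φ(43) = 43 − 1 = 42.
Multiply: 6 · 40 · 42 = 10080.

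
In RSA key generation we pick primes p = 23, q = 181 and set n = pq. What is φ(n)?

3960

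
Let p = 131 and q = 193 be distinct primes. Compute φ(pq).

φ(n) = (p − 1)(q − 1) = (131−1)(193−1) = 130·192 = 24960.

24960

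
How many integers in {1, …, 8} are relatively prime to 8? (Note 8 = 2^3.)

φ(8) = 8 · (1 − 1/2)
       = 8 · 1/2 = 4.

4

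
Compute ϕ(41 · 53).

2080

φ(41) = 41 − 1 = 40.
φ(53) = 53 − 1 = 52.
φ(2173) = 40 × 52 = 2080.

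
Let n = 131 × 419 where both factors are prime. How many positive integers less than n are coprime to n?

54340

φ(n) = (p − 1)(q − 1) = (131−1)(419−1) = 130·418 = 54340.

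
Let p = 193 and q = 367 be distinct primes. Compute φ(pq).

70272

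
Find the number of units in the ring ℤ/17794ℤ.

7200

Prime factorization: 17794 = 2 × 7 × 31 × 41.
φ(17794) = 17794 · (1 − 1/2) · (1 − 1/7) · (1 − 1/31) · (1 − 1/41)
       = 17794 · 7200/17794 = 7200.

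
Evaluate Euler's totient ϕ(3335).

3335 = 5 * 23 * 29.
φ(3335) = 3335 · (1 − 1/5) · (1 − 1/23) · (1 − 1/29)
       = 3335 · 2464/3335 = 2464.

2464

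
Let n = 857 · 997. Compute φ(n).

852576

φ(854429) = 854429 · (1 − 1/857) · (1 − 1/997)
       = 854429 · 852576/854429 = 852576.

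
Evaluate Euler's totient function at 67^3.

φ(67^3) = 67^3 − 67^2 = 300763 − 4489 = 296274.

296274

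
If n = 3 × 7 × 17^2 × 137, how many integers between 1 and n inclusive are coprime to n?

443904

φ(3) = 3 − 1 = 2.
φ(7) = 7 − 1 = 6.
φ(17^2) = 17^1·(17−1) = 17·16 = 272.
φ(137) = 137 − 1 = 136.
Multiply: 2 · 6 · 272 · 136 = 443904.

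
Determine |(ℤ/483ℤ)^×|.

264

Factor 483: 483 = 3 * 7 * 23.
φ(483) = 483 · (1 − 1/3) · (1 − 1/7) · (1 − 1/23)
       = 483 · 264/483 = 264.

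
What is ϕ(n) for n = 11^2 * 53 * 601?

3432000

φ(3854213) = 3854213 · (1 − 1/11) · (1 − 1/53) · (1 − 1/601)
       = 3854213 · 312000/350383 = 3432000.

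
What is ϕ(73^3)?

383688

φ(389017) = 389017 · (1 − 1/73)
       = 389017 · 72/73 = 383688.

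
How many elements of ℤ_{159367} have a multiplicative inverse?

Prime factorization: 159367 = 13^2 × 23 × 41.
φ(159367) = 159367 · (1 − 1/13) · (1 − 1/23) · (1 − 1/41)
       = 159367 · 10560/12259 = 137280.

137280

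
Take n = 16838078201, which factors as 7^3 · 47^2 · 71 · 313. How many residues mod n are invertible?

13882115520

φ(7^3) = 7^2·(7−1) = 49·6 = 294.
φ(47^2) = 47^2 − 47^1 = 2209 − 47 = 2162.
φ(71) = 71 − 1 = 70.
φ(313) = 313 − 1 = 312.
φ(16838078201) = 294 × 2162 × 70 × 312 = 13882115520.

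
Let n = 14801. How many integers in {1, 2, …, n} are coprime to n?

13680

14801 = 19^2 · 41.
φ(14801) = 14801 · (1 − 1/19) · (1 − 1/41)
       = 14801 · 720/779 = 13680.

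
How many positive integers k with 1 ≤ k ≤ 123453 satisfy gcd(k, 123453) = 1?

70560

123453 = 3^2 · 11 · 29 · 43.
φ(3^2) = 3^2 − 3^1 = 9 − 3 = 6.
φ(11) = 11 − 1 = 10.
φ(29) = 29 − 1 = 28.
φ(43) = 43 − 1 = 42.
Multiply: 6 · 10 · 28 · 42 = 70560.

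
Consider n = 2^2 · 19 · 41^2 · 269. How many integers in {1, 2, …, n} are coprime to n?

φ(34366364) = 34366364 · (1 − 1/2) · (1 − 1/19) · (1 − 1/41) · (1 − 1/269)
       = 34366364 · 192960/419102 = 15822720.

15822720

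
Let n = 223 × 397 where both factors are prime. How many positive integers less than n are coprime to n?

87912

φ(88531) = 88531 · (1 − 1/223) · (1 − 1/397)
       = 88531 · 87912/88531 = 87912.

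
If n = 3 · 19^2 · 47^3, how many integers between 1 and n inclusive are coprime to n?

69503976

φ(3) = 3 − 1 = 2.
φ(19^2) = 19^2 − 19^1 = 361 − 19 = 342.
φ(47^3) = 47^3 − 47^2 = 103823 − 2209 = 101614.
Since φ is multiplicative, φ(112440309) = 2 · 342 · 101614 = 69503976.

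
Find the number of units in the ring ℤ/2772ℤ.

2772 = 2^2 · 3^2 · 7 · 11.
φ(2772) = 2772 · (1 − 1/2) · (1 − 1/3) · (1 − 1/7) · (1 − 1/11)
       = 2772 · 120/462 = 720.

720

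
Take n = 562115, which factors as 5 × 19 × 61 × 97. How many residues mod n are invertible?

φ(562115) = 562115 · (1 − 1/5) · (1 − 1/19) · (1 − 1/61) · (1 − 1/97)
       = 562115 · 414720/562115 = 414720.

414720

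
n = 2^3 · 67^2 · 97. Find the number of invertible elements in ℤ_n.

φ(3483464) = 3483464 · (1 − 1/2) · (1 − 1/67) · (1 − 1/97)
       = 3483464 · 6336/12998 = 1698048.

1698048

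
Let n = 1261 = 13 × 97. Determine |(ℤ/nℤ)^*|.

1152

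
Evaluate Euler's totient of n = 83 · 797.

φ(83) = 83 − 1 = 82.
φ(797) = 797 − 1 = 796.
Since φ is multiplicative, φ(66151) = 82 · 796 = 65272.

65272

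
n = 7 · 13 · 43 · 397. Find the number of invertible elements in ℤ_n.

1197504

φ(7) = 7 − 1 = 6.
φ(13) = 13 − 1 = 12.
φ(43) = 43 − 1 = 42.
φ(397) = 397 − 1 = 396.
Multiply: 6 · 12 · 42 · 396 = 1197504.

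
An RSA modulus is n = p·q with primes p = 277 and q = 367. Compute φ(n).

φ(pq) = (p−1)(q−1) = 276 · 366 = 101016.

101016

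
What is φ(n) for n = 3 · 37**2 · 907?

φ(3) = 3 − 1 = 2.
φ(37^2) = 37^1·(37−1) = 37·36 = 1332.
φ(907) = 907 − 1 = 906.
φ(3725049) = 2 × 1332 × 906 = 2413584.

2413584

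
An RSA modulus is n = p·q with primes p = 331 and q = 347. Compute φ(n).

114180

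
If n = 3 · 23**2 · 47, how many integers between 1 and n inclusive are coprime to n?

46552

φ(3) = 3 − 1 = 2.
φ(23^2) = 23^2 − 23^1 = 529 − 23 = 506.
φ(47) = 47 − 1 = 46.
Multiply: 2 · 506 · 46 = 46552.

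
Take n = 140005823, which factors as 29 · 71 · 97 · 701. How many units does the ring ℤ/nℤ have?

φ(29) = 29 − 1 = 28.
φ(71) = 71 − 1 = 70.
φ(97) = 97 − 1 = 96.
φ(701) = 701 − 1 = 700.
Since φ is multiplicative, φ(140005823) = 28 · 70 · 96 · 700 = 131712000.

131712000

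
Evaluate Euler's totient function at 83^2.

6806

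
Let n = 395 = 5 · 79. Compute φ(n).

φ(395) = 395 · (1 − 1/5) · (1 − 1/79)
       = 395 · 312/395 = 312.

312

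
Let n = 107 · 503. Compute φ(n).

53212

φ(107) = 107 − 1 = 106.
φ(503) = 503 − 1 = 502.
Since φ is multiplicative, φ(53821) = 106 · 502 = 53212.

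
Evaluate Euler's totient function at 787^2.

618582

φ(787^2) = 787^1·(787−1) = 787·786 = 618582.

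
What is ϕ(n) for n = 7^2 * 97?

φ(7^2) = 7^1·(7−1) = 7·6 = 42.
φ(97) = 97 − 1 = 96.
φ(4753) = 42 × 96 = 4032.

4032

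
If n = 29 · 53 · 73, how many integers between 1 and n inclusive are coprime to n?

φ(112201) = 112201 · (1 − 1/29) · (1 − 1/53) · (1 − 1/73)
       = 112201 · 104832/112201 = 104832.

104832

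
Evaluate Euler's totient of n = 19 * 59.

φ(1121) = 1121 · (1 − 1/19) · (1 − 1/59)
       = 1121 · 1044/1121 = 1044.

1044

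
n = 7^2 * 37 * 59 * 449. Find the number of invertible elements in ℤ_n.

φ(7^2) = 7^2 − 7^1 = 49 − 7 = 42.
φ(37) = 37 − 1 = 36.
φ(59) = 59 − 1 = 58.
φ(449) = 449 − 1 = 448.
φ(48028183) = 42 × 36 × 58 × 448 = 39287808.

39287808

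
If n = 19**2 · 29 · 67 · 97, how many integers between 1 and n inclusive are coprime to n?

φ(19^2) = 19^1·(19−1) = 19·18 = 342.
φ(29) = 29 − 1 = 28.
φ(67) = 67 − 1 = 66.
φ(97) = 97 − 1 = 96.
φ(68038031) = 342 × 28 × 66 × 96 = 60673536.

60673536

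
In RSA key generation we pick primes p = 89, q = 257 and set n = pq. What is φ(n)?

22528

φ(n) = (p − 1)(q − 1) = (89−1)(257−1) = 88·256 = 22528.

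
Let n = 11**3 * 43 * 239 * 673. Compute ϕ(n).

8127947520

φ(9205756351) = 9205756351 · (1 − 1/11) · (1 − 1/43) · (1 − 1/239) · (1 − 1/673)
       = 9205756351 · 67173120/76080631 = 8127947520.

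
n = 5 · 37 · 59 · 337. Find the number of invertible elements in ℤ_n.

2806272

φ(5) = 5 − 1 = 4.
φ(37) = 37 − 1 = 36.
φ(59) = 59 − 1 = 58.
φ(337) = 337 − 1 = 336.
Multiply: 4 · 36 · 58 · 336 = 2806272.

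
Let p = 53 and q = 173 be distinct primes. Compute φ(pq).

8944

φ(53) = 53 − 1 = 52.
φ(173) = 173 − 1 = 172.
Since φ is multiplicative, φ(9169) = 52 · 172 = 8944.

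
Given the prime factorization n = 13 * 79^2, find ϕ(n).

φ(13) = 13 − 1 = 12.
φ(79^2) = 79^2 − 79^1 = 6241 − 79 = 6162.
Since φ is multiplicative, φ(81133) = 12 · 6162 = 73944.

73944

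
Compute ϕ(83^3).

564898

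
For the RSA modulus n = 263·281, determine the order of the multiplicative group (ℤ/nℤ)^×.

73360

φ(n) = (p − 1)(q − 1) = (263−1)(281−1) = 262·280 = 73360.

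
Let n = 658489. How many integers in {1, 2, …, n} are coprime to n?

591408

658489 = 13 · 37^3.
φ(658489) = 658489 · (1 − 1/13) · (1 − 1/37)
       = 658489 · 432/481 = 591408.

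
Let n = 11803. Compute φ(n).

10080

Prime factorization: 11803 = 11 · 29 · 37.
φ(11803) = 11803 · (1 − 1/11) · (1 − 1/29) · (1 − 1/37)
       = 11803 · 10080/11803 = 10080.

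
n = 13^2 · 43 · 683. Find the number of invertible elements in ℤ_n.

φ(4963361) = 4963361 · (1 − 1/13) · (1 − 1/43) · (1 − 1/683)
       = 4963361 · 343728/381797 = 4468464.

4468464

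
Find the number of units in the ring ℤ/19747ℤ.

Prime factorization: 19747 = 7^2 · 13 · 31.
φ(7^2) = 7^2 − 7^1 = 49 − 7 = 42.
φ(13) = 13 − 1 = 12.
φ(31) = 31 − 1 = 30.
Since φ is multiplicative, φ(19747) = 42 · 12 · 30 = 15120.

15120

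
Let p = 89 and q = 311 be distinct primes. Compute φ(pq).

For distinct primes, φ(pq) = (p−1)(q−1) = 88 × 310 = 27280.

27280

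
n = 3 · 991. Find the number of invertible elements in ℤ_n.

1980

φ(3) = 3 − 1 = 2.
φ(991) = 991 − 1 = 990.
Since φ is multiplicative, φ(2973) = 2 · 990 = 1980.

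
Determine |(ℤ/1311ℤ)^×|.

First factor: 1311 = 3 · 19 · 23.
φ(3) = 3 − 1 = 2.
φ(19) = 19 − 1 = 18.
φ(23) = 23 − 1 = 22.
Since φ is multiplicative, φ(1311) = 2 · 18 · 22 = 792.

792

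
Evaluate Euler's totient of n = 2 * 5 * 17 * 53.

3328

φ(9010) = 9010 · (1 − 1/2) · (1 − 1/5) · (1 − 1/17) · (1 − 1/53)
       = 9010 · 3328/9010 = 3328.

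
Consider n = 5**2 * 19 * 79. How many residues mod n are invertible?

28080

φ(5^2) = 5^2 − 5^1 = 25 − 5 = 20.
φ(19) = 19 − 1 = 18.
φ(79) = 79 − 1 = 78.
Since φ is multiplicative, φ(37525) = 20 · 18 · 78 = 28080.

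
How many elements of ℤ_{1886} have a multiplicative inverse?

First factor: 1886 = 2 × 23 × 41.
φ(1886) = 1886 · (1 − 1/2) · (1 − 1/23) · (1 − 1/41)
       = 1886 · 880/1886 = 880.

880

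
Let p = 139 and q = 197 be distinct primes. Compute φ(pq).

27048

For distinct primes, φ(pq) = (p−1)(q−1) = 138 × 196 = 27048.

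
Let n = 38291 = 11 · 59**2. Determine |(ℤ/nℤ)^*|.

φ(38291) = 38291 · (1 − 1/11) · (1 − 1/59)
       = 38291 · 580/649 = 34220.

34220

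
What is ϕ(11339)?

9856

Prime factorization: 11339 = 17 * 23 * 29.
φ(17) = 17 − 1 = 16.
φ(23) = 23 − 1 = 22.
φ(29) = 29 − 1 = 28.
φ(11339) = 16 × 22 × 28 = 9856.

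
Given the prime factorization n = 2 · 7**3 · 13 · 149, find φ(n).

φ(2) = 2 − 1 = 1.
φ(7^3) = 7^3 − 7^2 = 343 − 49 = 294.
φ(13) = 13 − 1 = 12.
φ(149) = 149 − 1 = 148.
Since φ is multiplicative, φ(1328782) = 1 · 294 · 12 · 148 = 522144.

522144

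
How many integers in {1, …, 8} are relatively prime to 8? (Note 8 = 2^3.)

4

φ(8) = 8 · (1 − 1/2)
       = 8 · 1/2 = 4.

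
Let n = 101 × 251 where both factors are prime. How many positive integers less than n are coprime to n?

25000

φ(101) = 101 − 1 = 100.
φ(251) = 251 − 1 = 250.
φ(25351) = 100 × 250 = 25000.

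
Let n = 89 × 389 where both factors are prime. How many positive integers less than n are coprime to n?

34144

φ(89) = 89 − 1 = 88.
φ(389) = 389 − 1 = 388.
Multiply: 88 · 388 = 34144.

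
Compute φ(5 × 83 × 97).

31488

φ(40255) = 40255 · (1 − 1/5) · (1 − 1/83) · (1 − 1/97)
       = 40255 · 31488/40255 = 31488.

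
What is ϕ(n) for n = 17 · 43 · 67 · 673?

29804544

φ(32961521) = 32961521 · (1 − 1/17) · (1 − 1/43) · (1 − 1/67) · (1 − 1/673)
       = 32961521 · 29804544/32961521 = 29804544.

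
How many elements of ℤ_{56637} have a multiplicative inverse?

First factor: 56637 = 3**2 * 7 * 29 * 31.
φ(3^2) = 3^2 − 3^1 = 9 − 3 = 6.
φ(7) = 7 − 1 = 6.
φ(29) = 29 − 1 = 28.
φ(31) = 31 − 1 = 30.
Since φ is multiplicative, φ(56637) = 6 · 6 · 28 · 30 = 30240.

30240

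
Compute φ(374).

First factor: 374 = 2 · 11 · 17.
φ(2) = 2 − 1 = 1.
φ(11) = 11 − 1 = 10.
φ(17) = 17 − 1 = 16.
Since φ is multiplicative, φ(374) = 1 · 10 · 16 = 160.

160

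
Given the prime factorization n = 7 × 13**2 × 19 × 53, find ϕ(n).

876096

φ(7) = 7 − 1 = 6.
φ(13^2) = 13^2 − 13^1 = 169 − 13 = 156.
φ(19) = 19 − 1 = 18.
φ(53) = 53 − 1 = 52.
Since φ is multiplicative, φ(1191281) = 6 · 156 · 18 · 52 = 876096.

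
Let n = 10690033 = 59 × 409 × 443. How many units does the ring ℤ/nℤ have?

10459488

φ(59) = 59 − 1 = 58.
φ(409) = 409 − 1 = 408.
φ(443) = 443 − 1 = 442.
Multiply: 58 · 408 · 442 = 10459488.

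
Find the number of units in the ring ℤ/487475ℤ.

487475 = 5^2 · 17 · 31 · 37.
φ(5^2) = 5^2 − 5^1 = 25 − 5 = 20.
φ(17) = 17 − 1 = 16.
φ(31) = 31 − 1 = 30.
φ(37) = 37 − 1 = 36.
φ(487475) = 20 × 16 × 30 × 36 = 345600.

345600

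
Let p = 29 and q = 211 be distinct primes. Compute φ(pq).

φ(pq) = (p−1)(q−1) = 28 · 210 = 5880.

5880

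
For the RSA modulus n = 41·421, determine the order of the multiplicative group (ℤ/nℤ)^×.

16800

φ(n) = (p − 1)(q − 1) = (41−1)(421−1) = 40·420 = 16800.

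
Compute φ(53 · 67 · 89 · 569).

171545088

φ(53) = 53 − 1 = 52.
φ(67) = 67 − 1 = 66.
φ(89) = 89 − 1 = 88.
φ(569) = 569 − 1 = 568.
Since φ is multiplicative, φ(179826191) = 52 · 66 · 88 · 568 = 171545088.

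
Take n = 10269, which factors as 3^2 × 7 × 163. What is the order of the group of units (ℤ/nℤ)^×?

5832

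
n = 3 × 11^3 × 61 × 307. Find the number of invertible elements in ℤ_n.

φ(74776911) = 74776911 · (1 − 1/3) · (1 − 1/11) · (1 − 1/61) · (1 − 1/307)
       = 74776911 · 367200/617991 = 44431200.

44431200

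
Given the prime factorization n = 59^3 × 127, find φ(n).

25439148

φ(59^3) = 59^2·(59−1) = 3481·58 = 201898.
φ(127) = 127 − 1 = 126.
Since φ is multiplicative, φ(26083133) = 201898 · 126 = 25439148.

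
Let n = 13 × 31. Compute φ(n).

φ(403) = 403 · (1 − 1/13) · (1 − 1/31)
       = 403 · 360/403 = 360.

360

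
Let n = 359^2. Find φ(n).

128522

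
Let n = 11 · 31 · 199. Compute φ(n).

59400

φ(11) = 11 − 1 = 10.
φ(31) = 31 − 1 = 30.
φ(199) = 199 − 1 = 198.
Since φ is multiplicative, φ(67859) = 10 · 30 · 198 = 59400.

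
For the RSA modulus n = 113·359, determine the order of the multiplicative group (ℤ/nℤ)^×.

40096

φ(40567) = 40567 · (1 − 1/113) · (1 − 1/359)
       = 40567 · 40096/40567 = 40096.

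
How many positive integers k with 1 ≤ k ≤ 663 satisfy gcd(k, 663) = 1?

384

First factor: 663 = 3 × 13 × 17.
φ(3) = 3 − 1 = 2.
φ(13) = 13 − 1 = 12.
φ(17) = 17 − 1 = 16.
φ(663) = 2 × 12 × 16 = 384.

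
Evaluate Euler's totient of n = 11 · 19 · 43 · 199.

φ(1788413) = 1788413 · (1 − 1/11) · (1 − 1/19) · (1 − 1/43) · (1 − 1/199)
       = 1788413 · 1496880/1788413 = 1496880.

1496880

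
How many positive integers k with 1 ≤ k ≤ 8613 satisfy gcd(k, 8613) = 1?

5040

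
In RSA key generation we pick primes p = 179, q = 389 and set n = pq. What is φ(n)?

φ(69631) = 69631 · (1 − 1/179) · (1 − 1/389)
       = 69631 · 69064/69631 = 69064.

69064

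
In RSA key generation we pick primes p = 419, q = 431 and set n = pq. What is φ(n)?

179740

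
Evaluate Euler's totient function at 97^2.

φ(97^2) = 97^2 − 97^1 = 9409 − 97 = 9312.

9312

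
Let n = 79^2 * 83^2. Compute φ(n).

φ(79^2) = 79^2 − 79^1 = 6241 − 79 = 6162.
φ(83^2) = 83^1·(83−1) = 83·82 = 6806.
Since φ is multiplicative, φ(42994249) = 6162 · 6806 = 41938572.

41938572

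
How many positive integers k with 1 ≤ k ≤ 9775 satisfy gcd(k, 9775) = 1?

First factor: 9775 = 5^2 · 17 · 23.
φ(9775) = 9775 · (1 − 1/5) · (1 − 1/17) · (1 − 1/23)
       = 9775 · 1408/1955 = 7040.

7040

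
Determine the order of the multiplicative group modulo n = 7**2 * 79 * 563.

1841112

φ(2179373) = 2179373 · (1 − 1/7) · (1 − 1/79) · (1 − 1/563)
       = 2179373 · 263016/311339 = 1841112.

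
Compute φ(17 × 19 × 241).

69120

φ(17) = 17 − 1 = 16.
φ(19) = 19 − 1 = 18.
φ(241) = 241 − 1 = 240.
Since φ is multiplicative, φ(77843) = 16 · 18 · 240 = 69120.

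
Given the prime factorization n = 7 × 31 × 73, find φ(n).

φ(7) = 7 − 1 = 6.
φ(31) = 31 − 1 = 30.
φ(73) = 73 − 1 = 72.
Multiply: 6 · 30 · 72 = 12960.

12960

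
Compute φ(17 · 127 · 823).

φ(17) = 17 − 1 = 16.
φ(127) = 127 − 1 = 126.
φ(823) = 823 − 1 = 822.
Multiply: 16 · 126 · 822 = 1657152.

1657152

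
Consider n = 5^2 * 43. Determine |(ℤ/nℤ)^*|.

840

φ(5^2) = 5^1·(5−1) = 5·4 = 20.
φ(43) = 43 − 1 = 42.
φ(1075) = 20 × 42 = 840.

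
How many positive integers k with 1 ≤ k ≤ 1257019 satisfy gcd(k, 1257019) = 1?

Factor 1257019: 1257019 = 23 × 31 × 41 × 43.
φ(23) = 23 − 1 = 22.
φ(31) = 31 − 1 = 30.
φ(41) = 41 − 1 = 40.
φ(43) = 43 − 1 = 42.
Multiply: 22 · 30 · 40 · 42 = 1108800.

1108800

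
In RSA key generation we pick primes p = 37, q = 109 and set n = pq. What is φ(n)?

For distinct primes, φ(pq) = (p−1)(q−1) = 36 × 108 = 3888.

3888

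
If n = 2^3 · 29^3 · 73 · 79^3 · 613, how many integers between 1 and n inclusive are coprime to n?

2020443556045824

φ(4304756487392632) = 4304756487392632 · (1 − 1/2) · (1 − 1/29) · (1 − 1/73) · (1 − 1/79) · (1 − 1/613)
       = 4304756487392632 · 96235776/205039918 = 2020443556045824.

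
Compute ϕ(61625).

44800

First factor: 61625 = 5**3 · 17 · 29.
φ(61625) = 61625 · (1 − 1/5) · (1 − 1/17) · (1 − 1/29)
       = 61625 · 1792/2465 = 44800.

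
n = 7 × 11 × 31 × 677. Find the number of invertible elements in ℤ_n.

φ(1615999) = 1615999 · (1 − 1/7) · (1 − 1/11) · (1 − 1/31) · (1 − 1/677)
       = 1615999 · 1216800/1615999 = 1216800.

1216800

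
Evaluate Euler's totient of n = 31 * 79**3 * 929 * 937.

12685099115520

φ(31) = 31 − 1 = 30.
φ(79^3) = 79^3 − 79^2 = 493039 − 6241 = 486798.
φ(929) = 929 − 1 = 928.
φ(937) = 937 − 1 = 936.
φ(13304491260857) = 30 × 486798 × 928 × 936 = 12685099115520.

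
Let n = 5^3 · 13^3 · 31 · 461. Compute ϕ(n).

2798640000

φ(3924665875) = 3924665875 · (1 − 1/5) · (1 − 1/13) · (1 − 1/31) · (1 − 1/461)
       = 3924665875 · 662400/928915 = 2798640000.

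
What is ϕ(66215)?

46080

Prime factorization: 66215 = 5 · 17 · 19 · 41.
φ(5) = 5 − 1 = 4.
φ(17) = 17 − 1 = 16.
φ(19) = 19 − 1 = 18.
φ(41) = 41 − 1 = 40.
Since φ is multiplicative, φ(66215) = 4 · 16 · 18 · 40 = 46080.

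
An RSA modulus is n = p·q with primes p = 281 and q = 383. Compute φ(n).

106960

φ(n) = (p − 1)(q − 1) = (281−1)(383−1) = 280·382 = 106960.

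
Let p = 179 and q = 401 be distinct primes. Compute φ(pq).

φ(179) = 179 − 1 = 178.
φ(401) = 401 − 1 = 400.
φ(71779) = 178 × 400 = 71200.

71200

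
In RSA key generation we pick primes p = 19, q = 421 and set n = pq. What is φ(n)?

7560

φ(pq) = (p−1)(q−1) = 18 · 420 = 7560.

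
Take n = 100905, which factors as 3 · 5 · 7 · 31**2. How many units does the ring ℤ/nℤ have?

φ(100905) = 100905 · (1 − 1/3) · (1 − 1/5) · (1 − 1/7) · (1 − 1/31)
       = 100905 · 1440/3255 = 44640.

44640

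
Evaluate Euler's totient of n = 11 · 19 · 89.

φ(18601) = 18601 · (1 − 1/11) · (1 − 1/19) · (1 − 1/89)
       = 18601 · 15840/18601 = 15840.

15840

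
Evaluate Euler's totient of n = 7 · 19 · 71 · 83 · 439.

φ(344074591) = 344074591 · (1 − 1/7) · (1 − 1/19) · (1 − 1/71) · (1 − 1/83) · (1 − 1/439)
       = 344074591 · 271524960/344074591 = 271524960.

271524960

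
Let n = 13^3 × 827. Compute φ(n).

φ(1816919) = 1816919 · (1 − 1/13) · (1 − 1/827)
       = 1816919 · 9912/10751 = 1675128.

1675128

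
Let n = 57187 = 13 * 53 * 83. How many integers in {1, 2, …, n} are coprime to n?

51168

φ(13) = 13 − 1 = 12.
φ(53) = 53 − 1 = 52.
φ(83) = 83 − 1 = 82.
φ(57187) = 12 × 52 × 82 = 51168.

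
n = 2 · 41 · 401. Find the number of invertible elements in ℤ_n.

16000

φ(2) = 2 − 1 = 1.
φ(41) = 41 − 1 = 40.
φ(401) = 401 − 1 = 400.
φ(32882) = 1 × 40 × 400 = 16000.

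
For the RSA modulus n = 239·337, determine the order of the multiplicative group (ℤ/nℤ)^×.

φ(pq) = (p−1)(q−1) = 238 · 336 = 79968.

79968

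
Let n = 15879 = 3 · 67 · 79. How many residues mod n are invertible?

10296

φ(15879) = 15879 · (1 − 1/3) · (1 − 1/67) · (1 − 1/79)
       = 15879 · 10296/15879 = 10296.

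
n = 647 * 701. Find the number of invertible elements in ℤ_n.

φ(647) = 647 − 1 = 646.
φ(701) = 701 − 1 = 700.
φ(453547) = 646 × 700 = 452200.

452200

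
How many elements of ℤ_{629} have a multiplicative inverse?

576

Prime factorization: 629 = 17 · 37.
φ(629) = 629 · (1 − 1/17) · (1 − 1/37)
       = 629 · 576/629 = 576.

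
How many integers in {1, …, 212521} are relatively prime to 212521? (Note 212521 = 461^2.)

212060

φ(212521) = 212521 · (1 − 1/461)
       = 212521 · 460/461 = 212060.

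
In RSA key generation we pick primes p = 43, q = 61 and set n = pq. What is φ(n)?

φ(43) = 43 − 1 = 42.
φ(61) = 61 − 1 = 60.
Multiply: 42 · 60 = 2520.

2520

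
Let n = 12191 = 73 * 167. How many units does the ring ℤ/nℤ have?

11952

φ(73) = 73 − 1 = 72.
φ(167) = 167 − 1 = 166.
Multiply: 72 · 166 = 11952.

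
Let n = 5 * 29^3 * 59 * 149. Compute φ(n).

φ(1072018495) = 1072018495 · (1 − 1/5) · (1 − 1/29) · (1 − 1/59) · (1 − 1/149)
       = 1072018495 · 961408/1274695 = 808544128.

808544128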